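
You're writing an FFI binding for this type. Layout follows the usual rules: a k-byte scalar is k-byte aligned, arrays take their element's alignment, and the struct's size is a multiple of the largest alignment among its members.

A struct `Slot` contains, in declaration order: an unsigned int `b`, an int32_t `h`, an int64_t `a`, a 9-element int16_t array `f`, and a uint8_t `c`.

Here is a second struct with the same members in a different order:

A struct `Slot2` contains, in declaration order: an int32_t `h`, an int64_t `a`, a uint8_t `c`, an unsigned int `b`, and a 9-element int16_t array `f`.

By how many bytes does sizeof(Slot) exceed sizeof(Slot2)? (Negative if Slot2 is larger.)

b at 0 (size 4, align 4) → ends 4
h at 4 (size 4, align 4) → ends 8
a at 8 (size 8, align 8) → ends 16
f at 16 (size 18, align 2) → ends 34
c at 34 (size 1, align 1) → ends 35
tail pad 5 to reach multiple of 8
total 40 bytes, alignment 8
— Slot2 —
h at 0 (size 4, align 4) → ends 4
pad 4 to align 8 for a
a at 8 (size 8, align 8) → ends 16
c at 16 (size 1, align 1) → ends 17
pad 3 to align 4 for b
b at 20 (size 4, align 4) → ends 24
f at 24 (size 18, align 2) → ends 42
tail pad 6 to reach multiple of 8
total 48 bytes, alignment 8
40 − 48 = -8

-8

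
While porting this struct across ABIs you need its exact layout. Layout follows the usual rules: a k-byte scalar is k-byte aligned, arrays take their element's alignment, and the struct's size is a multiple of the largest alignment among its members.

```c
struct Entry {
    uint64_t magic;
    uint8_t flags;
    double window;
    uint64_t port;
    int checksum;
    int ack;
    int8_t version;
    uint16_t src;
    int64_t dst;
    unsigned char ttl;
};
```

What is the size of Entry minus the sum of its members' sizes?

0..8  magic  (8B, 8-aligned)
8..9  flags  (1B, 1-aligned)
9..16  -- padding (7B)
16..24  window  (8B, 8-aligned)
24..32  port  (8B, 8-aligned)
32..36  checksum  (4B, 4-aligned)
36..40  ack  (4B, 4-aligned)
40..41  version  (1B, 1-aligned)
41..42  -- padding (1B)
42..44  src  (2B, 2-aligned)
44..48  -- padding (4B)
48..56  dst  (8B, 8-aligned)
56..57  ttl  (1B, 1-aligned)
57..64  -- tail padding (7B)
sizeof = 64, alignof = 8
data bytes 45, size 64 → padding 19

19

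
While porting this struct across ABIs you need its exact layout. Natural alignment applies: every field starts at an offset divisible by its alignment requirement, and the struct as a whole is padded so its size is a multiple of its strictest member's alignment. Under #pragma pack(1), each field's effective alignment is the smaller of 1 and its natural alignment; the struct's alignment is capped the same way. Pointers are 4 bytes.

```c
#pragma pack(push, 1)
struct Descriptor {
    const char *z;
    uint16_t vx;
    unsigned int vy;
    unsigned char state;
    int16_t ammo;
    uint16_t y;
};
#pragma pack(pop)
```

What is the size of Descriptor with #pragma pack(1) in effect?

0..4  z  (4B, 1-aligned)
4..6  vx  (2B, 1-aligned)
6..10  vy  (4B, 1-aligned)
10..11  state  (1B, 1-aligned)
11..13  ammo  (2B, 1-aligned)
13..15  y  (2B, 1-aligned)
sizeof = 15, alignof = 1

15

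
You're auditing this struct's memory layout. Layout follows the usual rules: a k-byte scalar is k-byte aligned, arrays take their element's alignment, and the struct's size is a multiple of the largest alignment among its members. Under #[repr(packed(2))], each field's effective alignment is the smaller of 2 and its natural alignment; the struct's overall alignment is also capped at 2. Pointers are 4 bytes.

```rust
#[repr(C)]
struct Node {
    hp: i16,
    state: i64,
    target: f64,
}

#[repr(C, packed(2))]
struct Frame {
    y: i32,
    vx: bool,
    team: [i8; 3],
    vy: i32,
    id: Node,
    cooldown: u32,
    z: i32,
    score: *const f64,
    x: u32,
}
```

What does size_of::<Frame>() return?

Node: @0: hp [2B, align 2] → 2; +6 pad (align 8); @8: state [8B, align 8] → 16; @16: target [8B, align 8] → 24; size 24, align 8
@0: y [4B, align 2] → 4
@4: vx [1B, align 1] → 5
@5: team [3B, align 1] → 8
@8: vy [4B, align 2] → 12
@12: id [24B, align 2] → 36
@36: cooldown [4B, align 2] → 40
@40: z [4B, align 2] → 44
@44: score [4B, align 2] → 48
@48: x [4B, align 2] → 52
size 52, align 2

52 bytes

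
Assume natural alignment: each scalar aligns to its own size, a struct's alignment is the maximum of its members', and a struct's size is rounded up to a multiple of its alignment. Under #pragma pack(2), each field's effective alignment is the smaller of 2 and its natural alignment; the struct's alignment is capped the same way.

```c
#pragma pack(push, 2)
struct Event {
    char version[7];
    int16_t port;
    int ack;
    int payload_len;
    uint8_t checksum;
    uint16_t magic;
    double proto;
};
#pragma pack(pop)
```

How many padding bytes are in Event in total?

0..7  version  (7B, 1-aligned)
7..8  -- padding (1B)
8..10  port  (2B, 2-aligned)
10..14  ack  (4B, 2-aligned)
14..18  payload_len  (4B, 2-aligned)
18..19  checksum  (1B, 1-aligned)
19..20  -- padding (1B)
20..22  magic  (2B, 2-aligned)
22..30  proto  (8B, 2-aligned)
sizeof = 30, alignof = 2
data bytes 28, size 30 → padding 2

2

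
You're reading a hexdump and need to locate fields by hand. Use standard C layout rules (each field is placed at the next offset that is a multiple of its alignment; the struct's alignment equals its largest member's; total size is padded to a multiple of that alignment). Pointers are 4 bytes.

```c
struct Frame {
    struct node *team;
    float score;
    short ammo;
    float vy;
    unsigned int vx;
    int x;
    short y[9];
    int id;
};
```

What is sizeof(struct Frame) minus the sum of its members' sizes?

4

0..4  team  (4B, 4-aligned)
4..8  score  (4B, 4-aligned)
8..10  ammo  (2B, 2-aligned)
10..12  -- padding (2B)
12..16  vy  (4B, 4-aligned)
16..20  vx  (4B, 4-aligned)
20..24  x  (4B, 4-aligned)
24..42  y  (18B, 2-aligned)
42..44  -- padding (2B)
44..48  id  (4B, 4-aligned)
sizeof = 48, alignof = 4
data bytes 44, size 48 → padding 4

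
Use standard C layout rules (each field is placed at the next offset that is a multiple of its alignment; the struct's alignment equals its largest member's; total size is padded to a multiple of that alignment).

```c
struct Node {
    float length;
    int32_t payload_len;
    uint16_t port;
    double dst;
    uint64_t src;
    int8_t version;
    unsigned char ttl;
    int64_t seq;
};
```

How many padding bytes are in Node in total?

12

0..4  length  (4B, 4-aligned)
4..8  payload_len  (4B, 4-aligned)
8..10  port  (2B, 2-aligned)
10..16  -- padding (6B)
16..24  dst  (8B, 8-aligned)
24..32  src  (8B, 8-aligned)
32..33  version  (1B, 1-aligned)
33..34  ttl  (1B, 1-aligned)
34..40  -- padding (6B)
40..48  seq  (8B, 8-aligned)
sizeof = 48, alignof = 8
data bytes 36, size 48 → padding 12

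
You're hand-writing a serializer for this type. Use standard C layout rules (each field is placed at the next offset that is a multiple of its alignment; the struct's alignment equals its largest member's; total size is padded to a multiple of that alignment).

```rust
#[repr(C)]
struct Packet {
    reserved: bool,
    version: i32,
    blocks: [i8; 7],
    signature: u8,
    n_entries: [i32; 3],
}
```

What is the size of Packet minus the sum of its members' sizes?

@0: reserved [1B, align 1] → 1
+3 pad (align 4)
@4: version [4B, align 4] → 8
@8: blocks [7B, align 1] → 15
@15: signature [1B, align 1] → 16
@16: n_entries [12B, align 4] → 28
size 28, align 4
data bytes 25, size 28 → padding 3

3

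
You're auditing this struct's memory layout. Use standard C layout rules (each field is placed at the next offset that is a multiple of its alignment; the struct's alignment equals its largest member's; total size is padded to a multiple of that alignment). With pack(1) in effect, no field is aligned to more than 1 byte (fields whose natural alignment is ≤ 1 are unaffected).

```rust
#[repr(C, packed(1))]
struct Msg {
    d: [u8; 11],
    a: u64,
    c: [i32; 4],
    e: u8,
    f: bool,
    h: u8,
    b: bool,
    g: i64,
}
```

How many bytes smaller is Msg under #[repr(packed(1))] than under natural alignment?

9

natural layout:
  d at 0 (size 11, align 1) → ends 11
  pad 5 to align 8 for a
  a at 16 (size 8, align 8) → ends 24
  c at 24 (size 16, align 4) → ends 40
  e at 40 (size 1, align 1) → ends 41
  f at 41 (size 1, align 1) → ends 42
  h at 42 (size 1, align 1) → ends 43
  b at 43 (size 1, align 1) → ends 44
  pad 4 to align 8 for g
  g at 48 (size 8, align 8) → ends 56
  total 56 bytes, alignment 8
packed(1) layout:
  d at 0 (size 11, align 1) → ends 11
  a at 11 (size 8, align 1) → ends 19
  c at 19 (size 16, align 1) → ends 35
  e at 35 (size 1, align 1) → ends 36
  f at 36 (size 1, align 1) → ends 37
  h at 37 (size 1, align 1) → ends 38
  b at 38 (size 1, align 1) → ends 39
  g at 39 (size 8, align 1) → ends 47
  total 47 bytes, alignment 1
56 − 47 = 9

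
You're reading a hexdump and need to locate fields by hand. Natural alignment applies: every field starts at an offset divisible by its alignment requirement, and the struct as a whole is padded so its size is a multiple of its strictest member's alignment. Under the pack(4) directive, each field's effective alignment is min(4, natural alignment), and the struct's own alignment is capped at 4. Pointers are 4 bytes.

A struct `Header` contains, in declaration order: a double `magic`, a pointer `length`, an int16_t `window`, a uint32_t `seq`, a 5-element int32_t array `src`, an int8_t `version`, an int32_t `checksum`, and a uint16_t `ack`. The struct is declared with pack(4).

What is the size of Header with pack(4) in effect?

52

magic at 0 (size 8, align 4) → ends 8
length at 8 (size 4, align 4) → ends 12
window at 12 (size 2, align 2) → ends 14
pad 2 to align 4 for seq
seq at 16 (size 4, align 4) → ends 20
src at 20 (size 20, align 4) → ends 40
version at 40 (size 1, align 1) → ends 41
pad 3 to align 4 for checksum
checksum at 44 (size 4, align 4) → ends 48
ack at 48 (size 2, align 2) → ends 50
tail pad 2 to reach multiple of 4
total 52 bytes, alignment 4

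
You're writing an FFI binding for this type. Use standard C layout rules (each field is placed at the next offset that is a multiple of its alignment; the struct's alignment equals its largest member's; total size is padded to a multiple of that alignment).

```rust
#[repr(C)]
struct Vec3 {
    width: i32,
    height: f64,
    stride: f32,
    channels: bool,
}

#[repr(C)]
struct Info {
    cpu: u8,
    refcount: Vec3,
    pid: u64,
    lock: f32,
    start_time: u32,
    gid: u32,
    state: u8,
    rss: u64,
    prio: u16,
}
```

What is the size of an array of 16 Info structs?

Vec3: @0: width [4B, align 4] → 4; +4 pad (align 8); @8: height [8B, align 8] → 16; @16: stride [4B, align 4] → 20; @20: channels [1B, align 1] → 21; +3 tail pad (align 8); size 24, align 8
@0: cpu [1B, align 1] → 1
+7 pad (align 8)
@8: refcount [24B, align 8] → 32
@32: pid [8B, align 8] → 40
@40: lock [4B, align 4] → 44
@44: start_time [4B, align 4] → 48
@48: gid [4B, align 4] → 52
@52: state [1B, align 1] → 53
+3 pad (align 8)
@56: rss [8B, align 8] → 64
@64: prio [2B, align 2] → 66
+6 tail pad (align 8)
size 72, align 8
array of 16: 16 × 72 = 1152

1152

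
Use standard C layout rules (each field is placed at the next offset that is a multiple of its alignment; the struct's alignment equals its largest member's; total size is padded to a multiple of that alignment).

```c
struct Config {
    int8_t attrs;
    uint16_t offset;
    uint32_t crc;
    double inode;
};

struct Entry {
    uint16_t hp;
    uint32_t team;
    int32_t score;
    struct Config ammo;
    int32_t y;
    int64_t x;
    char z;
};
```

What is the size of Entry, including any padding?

Config: attrs at 0 (size 1, align 1) → ends 1; pad 1 to align 2 for offset; offset at 2 (size 2, align 2) → ends 4; crc at 4 (size 4, align 4) → ends 8; inode at 8 (size 8, align 8) → ends 16; total 16 bytes, alignment 8
hp at 0 (size 2, align 2) → ends 2
pad 2 to align 4 for team
team at 4 (size 4, align 4) → ends 8
score at 8 (size 4, align 4) → ends 12
pad 4 to align 8 for ammo
ammo at 16 (size 16, align 8) → ends 32
y at 32 (size 4, align 4) → ends 36
pad 4 to align 8 for x
x at 40 (size 8, align 8) → ends 48
z at 48 (size 1, align 1) → ends 49
tail pad 7 to reach multiple of 8
total 56 bytes, alignment 8

56 bytes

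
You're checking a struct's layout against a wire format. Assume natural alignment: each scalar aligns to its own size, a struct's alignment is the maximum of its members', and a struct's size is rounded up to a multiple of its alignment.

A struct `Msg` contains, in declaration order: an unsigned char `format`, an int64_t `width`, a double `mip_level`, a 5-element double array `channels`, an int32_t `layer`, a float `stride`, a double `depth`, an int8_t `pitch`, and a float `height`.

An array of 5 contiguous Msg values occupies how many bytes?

@0: format [1B, align 1] → 1
+7 pad (align 8)
@8: width [8B, align 8] → 16
@16: mip_level [8B, align 8] → 24
@24: channels [40B, align 8] → 64
@64: layer [4B, align 4] → 68
@68: stride [4B, align 4] → 72
@72: depth [8B, align 8] → 80
@80: pitch [1B, align 1] → 81
+3 pad (align 4)
@84: height [4B, align 4] → 88
size 88, align 8
array of 5: 5 × 88 = 440

440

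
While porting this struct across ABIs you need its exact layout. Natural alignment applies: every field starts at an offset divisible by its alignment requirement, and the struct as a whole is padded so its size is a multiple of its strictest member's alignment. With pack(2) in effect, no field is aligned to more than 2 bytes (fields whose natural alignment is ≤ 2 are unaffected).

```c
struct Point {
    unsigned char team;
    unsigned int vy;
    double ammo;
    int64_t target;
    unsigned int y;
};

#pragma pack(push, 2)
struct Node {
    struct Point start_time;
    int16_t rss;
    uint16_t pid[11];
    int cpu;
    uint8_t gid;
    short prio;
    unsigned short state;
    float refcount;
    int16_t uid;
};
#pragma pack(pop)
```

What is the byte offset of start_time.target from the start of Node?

Point: team at 0 (size 1, align 1) → ends 1; pad 3 to align 4 for vy; vy at 4 (size 4, align 4) → ends 8; ammo at 8 (size 8, align 8) → ends 16; target at 16 (size 8, align 8) → ends 24; y at 24 (size 4, align 4) → ends 28; tail pad 4 to reach multiple of 8; total 32 bytes, alignment 8
start_time at 0 (size 32, align 2) → ends 32
within Point: target at 16
0 + 16 = 16

16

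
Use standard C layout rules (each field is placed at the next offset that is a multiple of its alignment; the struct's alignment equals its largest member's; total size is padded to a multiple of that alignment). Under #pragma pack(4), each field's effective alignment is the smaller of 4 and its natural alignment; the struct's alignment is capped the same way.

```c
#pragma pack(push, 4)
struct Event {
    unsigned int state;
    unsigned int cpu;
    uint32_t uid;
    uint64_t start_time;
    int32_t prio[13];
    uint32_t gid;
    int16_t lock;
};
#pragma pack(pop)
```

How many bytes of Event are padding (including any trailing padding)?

@0: state [4B, align 4] → 4
@4: cpu [4B, align 4] → 8
@8: uid [4B, align 4] → 12
@12: start_time [8B, align 4] → 20
@20: prio [52B, align 4] → 72
@72: gid [4B, align 4] → 76
@76: lock [2B, align 2] → 78
+2 tail pad (align 4)
size 80, align 4
data bytes 78, size 80 → padding 2

2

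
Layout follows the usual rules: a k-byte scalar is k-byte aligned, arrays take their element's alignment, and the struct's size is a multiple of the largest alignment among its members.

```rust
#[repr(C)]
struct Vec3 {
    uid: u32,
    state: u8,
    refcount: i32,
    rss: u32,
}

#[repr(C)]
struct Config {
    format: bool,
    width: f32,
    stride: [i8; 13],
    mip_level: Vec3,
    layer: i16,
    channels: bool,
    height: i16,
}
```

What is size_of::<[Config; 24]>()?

1152

Vec3: uid at 0 (size 4, align 4) → ends 4; state at 4 (size 1, align 1) → ends 5; pad 3 to align 4 for refcount; refcount at 8 (size 4, align 4) → ends 12; rss at 12 (size 4, align 4) → ends 16; total 16 bytes, alignment 4
format at 0 (size 1, align 1) → ends 1
pad 3 to align 4 for width
width at 4 (size 4, align 4) → ends 8
stride at 8 (size 13, align 1) → ends 21
pad 3 to align 4 for mip_level
mip_level at 24 (size 16, align 4) → ends 40
layer at 40 (size 2, align 2) → ends 42
channels at 42 (size 1, align 1) → ends 43
pad 1 to align 2 for height
height at 44 (size 2, align 2) → ends 46
tail pad 2 to reach multiple of 4
total 48 bytes, alignment 4
array of 24: 24 × 48 = 1152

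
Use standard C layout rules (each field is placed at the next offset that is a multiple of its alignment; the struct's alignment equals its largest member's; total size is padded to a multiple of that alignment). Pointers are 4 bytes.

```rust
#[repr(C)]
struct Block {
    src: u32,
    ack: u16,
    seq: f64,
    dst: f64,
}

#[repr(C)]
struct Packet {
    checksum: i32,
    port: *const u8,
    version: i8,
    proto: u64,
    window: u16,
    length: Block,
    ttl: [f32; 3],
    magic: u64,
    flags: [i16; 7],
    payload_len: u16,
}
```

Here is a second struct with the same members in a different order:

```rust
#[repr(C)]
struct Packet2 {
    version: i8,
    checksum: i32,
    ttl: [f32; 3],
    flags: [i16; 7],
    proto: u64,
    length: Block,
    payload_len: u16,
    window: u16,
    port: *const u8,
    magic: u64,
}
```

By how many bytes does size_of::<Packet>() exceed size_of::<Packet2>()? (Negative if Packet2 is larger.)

8

Block: @0: src [4B, align 4] → 4; @4: ack [2B, align 2] → 6; +2 pad (align 8); @8: seq [8B, align 8] → 16; @16: dst [8B, align 8] → 24; size 24, align 8
@0: checksum [4B, align 4] → 4
@4: port [4B, align 4] → 8
@8: version [1B, align 1] → 9
+7 pad (align 8)
@16: proto [8B, align 8] → 24
@24: window [2B, align 2] → 26
+6 pad (align 8)
@32: length [24B, align 8] → 56
@56: ttl [12B, align 4] → 68
+4 pad (align 8)
@72: magic [8B, align 8] → 80
@80: flags [14B, align 2] → 94
@94: payload_len [2B, align 2] → 96
size 96, align 8
— Packet2 —
@0: version [1B, align 1] → 1
+3 pad (align 4)
@4: checksum [4B, align 4] → 8
@8: ttl [12B, align 4] → 20
@20: flags [14B, align 2] → 34
+6 pad (align 8)
@40: proto [8B, align 8] → 48
@48: length [24B, align 8] → 72
@72: payload_len [2B, align 2] → 74
@74: window [2B, align 2] → 76
@76: port [4B, align 4] → 80
@80: magic [8B, align 8] → 88
size 88, align 8
96 − 88 = 8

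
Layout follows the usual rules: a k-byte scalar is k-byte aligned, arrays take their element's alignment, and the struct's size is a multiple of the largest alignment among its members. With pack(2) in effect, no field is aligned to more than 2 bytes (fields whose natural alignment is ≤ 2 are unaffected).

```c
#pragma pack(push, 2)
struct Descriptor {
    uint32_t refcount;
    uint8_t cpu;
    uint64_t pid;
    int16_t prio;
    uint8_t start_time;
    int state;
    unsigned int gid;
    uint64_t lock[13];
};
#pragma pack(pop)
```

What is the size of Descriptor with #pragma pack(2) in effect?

130

@0: refcount [4B, align 2] → 4
@4: cpu [1B, align 1] → 5
+1 pad (align 2)
@6: pid [8B, align 2] → 14
@14: prio [2B, align 2] → 16
@16: start_time [1B, align 1] → 17
+1 pad (align 2)
@18: state [4B, align 2] → 22
@22: gid [4B, align 2] → 26
@26: lock [104B, align 2] → 130
size 130, align 2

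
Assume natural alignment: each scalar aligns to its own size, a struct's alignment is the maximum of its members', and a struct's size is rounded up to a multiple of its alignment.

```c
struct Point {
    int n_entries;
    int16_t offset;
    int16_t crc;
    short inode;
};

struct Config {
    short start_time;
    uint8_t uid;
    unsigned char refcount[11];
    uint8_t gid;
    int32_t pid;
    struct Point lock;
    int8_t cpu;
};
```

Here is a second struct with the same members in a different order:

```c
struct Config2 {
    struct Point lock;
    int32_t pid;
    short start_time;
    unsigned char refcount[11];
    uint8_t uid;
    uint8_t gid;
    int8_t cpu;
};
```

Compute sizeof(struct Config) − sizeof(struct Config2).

4

Point: @0: n_entries [4B, align 4] → 4; @4: offset [2B, align 2] → 6; @6: crc [2B, align 2] → 8; @8: inode [2B, align 2] → 10; +2 tail pad (align 4); size 12, align 4
@0: start_time [2B, align 2] → 2
@2: uid [1B, align 1] → 3
@3: refcount [11B, align 1] → 14
@14: gid [1B, align 1] → 15
+1 pad (align 4)
@16: pid [4B, align 4] → 20
@20: lock [12B, align 4] → 32
@32: cpu [1B, align 1] → 33
+3 tail pad (align 4)
size 36, align 4
— Config2 —
@0: lock [12B, align 4] → 12
@12: pid [4B, align 4] → 16
@16: start_time [2B, align 2] → 18
@18: refcount [11B, align 1] → 29
@29: uid [1B, align 1] → 30
@30: gid [1B, align 1] → 31
@31: cpu [1B, align 1] → 32
size 32, align 4
36 − 32 = 4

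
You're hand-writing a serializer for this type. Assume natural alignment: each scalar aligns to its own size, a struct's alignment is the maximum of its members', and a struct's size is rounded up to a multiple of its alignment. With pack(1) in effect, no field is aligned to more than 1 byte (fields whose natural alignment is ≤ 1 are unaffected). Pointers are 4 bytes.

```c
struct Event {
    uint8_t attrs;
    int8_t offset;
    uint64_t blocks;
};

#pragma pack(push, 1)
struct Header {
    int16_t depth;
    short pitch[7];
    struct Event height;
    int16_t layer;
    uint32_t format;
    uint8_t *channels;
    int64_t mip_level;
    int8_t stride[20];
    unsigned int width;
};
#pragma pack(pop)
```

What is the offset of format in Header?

Event: attrs at 0 (size 1, align 1) → ends 1; offset at 1 (size 1, align 1) → ends 2; pad 6 to align 8 for blocks; blocks at 8 (size 8, align 8) → ends 16; total 16 bytes, alignment 8
depth at 0 (size 2, align 1) → ends 2
pitch at 2 (size 14, align 1) → ends 16
height at 16 (size 16, align 1) → ends 32
layer at 32 (size 2, align 1) → ends 34
format at 34 (size 4, align 1) → ends 38

34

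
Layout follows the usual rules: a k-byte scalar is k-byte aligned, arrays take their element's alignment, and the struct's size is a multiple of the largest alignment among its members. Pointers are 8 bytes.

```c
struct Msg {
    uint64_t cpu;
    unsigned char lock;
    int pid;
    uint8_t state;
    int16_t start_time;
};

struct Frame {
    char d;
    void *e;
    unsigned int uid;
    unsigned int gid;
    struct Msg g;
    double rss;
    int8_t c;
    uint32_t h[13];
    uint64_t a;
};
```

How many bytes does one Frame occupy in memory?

120

Msg: 0..8  cpu  (8B, 8-aligned); 8..9  lock  (1B, 1-aligned); 9..12  -- padding (3B); 12..16  pid  (4B, 4-aligned); 16..17  state  (1B, 1-aligned); 17..18  -- padding (1B); 18..20  start_time  (2B, 2-aligned); 20..24  -- tail padding (4B); sizeof = 24, alignof = 8
0..1  d  (1B, 1-aligned)
1..8  -- padding (7B)
8..16  e  (8B, 8-aligned)
16..20  uid  (4B, 4-aligned)
20..24  gid  (4B, 4-aligned)
24..48  g  (24B, 8-aligned)
48..56  rss  (8B, 8-aligned)
56..57  c  (1B, 1-aligned)
57..60  -- padding (3B)
60..112  h  (52B, 4-aligned)
112..120  a  (8B, 8-aligned)
sizeof = 120, alignof = 8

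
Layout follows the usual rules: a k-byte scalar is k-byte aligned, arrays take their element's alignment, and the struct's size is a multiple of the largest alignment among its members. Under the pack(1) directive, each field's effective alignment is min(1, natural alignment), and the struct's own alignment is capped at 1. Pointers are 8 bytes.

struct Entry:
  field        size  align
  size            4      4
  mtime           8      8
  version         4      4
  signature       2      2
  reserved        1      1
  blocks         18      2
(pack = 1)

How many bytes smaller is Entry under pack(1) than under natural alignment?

natural layout:
  size at 0 (size 4, align 4) → ends 4
  pad 4 to align 8 for mtime
  mtime at 8 (size 8, align 8) → ends 16
  version at 16 (size 4, align 4) → ends 20
  signature at 20 (size 2, align 2) → ends 22
  reserved at 22 (size 1, align 1) → ends 23
  pad 1 to align 2 for blocks
  blocks at 24 (size 18, align 2) → ends 42
  tail pad 6 to reach multiple of 8
  total 48 bytes, alignment 8
packed(1) layout:
  size at 0 (size 4, align 1) → ends 4
  mtime at 4 (size 8, align 1) → ends 12
  version at 12 (size 4, align 1) → ends 16
  signature at 16 (size 2, align 1) → ends 18
  reserved at 18 (size 1, align 1) → ends 19
  blocks at 19 (size 18, align 1) → ends 37
  total 37 bytes, alignment 1
48 − 37 = 11

11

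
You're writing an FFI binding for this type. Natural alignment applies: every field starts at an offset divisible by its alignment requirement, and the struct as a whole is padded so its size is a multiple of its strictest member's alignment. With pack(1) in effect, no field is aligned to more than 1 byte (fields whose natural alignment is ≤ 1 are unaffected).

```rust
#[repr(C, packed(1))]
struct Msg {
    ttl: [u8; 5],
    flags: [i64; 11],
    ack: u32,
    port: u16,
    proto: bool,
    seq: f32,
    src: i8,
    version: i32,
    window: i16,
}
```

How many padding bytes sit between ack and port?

0..5  ttl  (5B, 1-aligned)
5..93  flags  (88B, 1-aligned)
93..97  ack  (4B, 1-aligned)
97..99  port  (2B, 1-aligned)

0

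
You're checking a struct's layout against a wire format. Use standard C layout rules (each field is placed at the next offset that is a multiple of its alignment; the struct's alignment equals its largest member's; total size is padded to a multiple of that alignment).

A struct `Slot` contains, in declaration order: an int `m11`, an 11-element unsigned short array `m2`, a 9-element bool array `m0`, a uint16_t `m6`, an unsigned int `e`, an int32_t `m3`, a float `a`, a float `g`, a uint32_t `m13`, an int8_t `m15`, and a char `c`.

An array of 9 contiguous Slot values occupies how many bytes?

576

@0: m11 [4B, align 4] → 4
@4: m2 [22B, align 2] → 26
@26: m0 [9B, align 1] → 35
+1 pad (align 2)
@36: m6 [2B, align 2] → 38
+2 pad (align 4)
@40: e [4B, align 4] → 44
@44: m3 [4B, align 4] → 48
@48: a [4B, align 4] → 52
@52: g [4B, align 4] → 56
@56: m13 [4B, align 4] → 60
@60: m15 [1B, align 1] → 61
@61: c [1B, align 1] → 62
+2 tail pad (align 4)
size 64, align 4
array of 9: 9 × 64 = 576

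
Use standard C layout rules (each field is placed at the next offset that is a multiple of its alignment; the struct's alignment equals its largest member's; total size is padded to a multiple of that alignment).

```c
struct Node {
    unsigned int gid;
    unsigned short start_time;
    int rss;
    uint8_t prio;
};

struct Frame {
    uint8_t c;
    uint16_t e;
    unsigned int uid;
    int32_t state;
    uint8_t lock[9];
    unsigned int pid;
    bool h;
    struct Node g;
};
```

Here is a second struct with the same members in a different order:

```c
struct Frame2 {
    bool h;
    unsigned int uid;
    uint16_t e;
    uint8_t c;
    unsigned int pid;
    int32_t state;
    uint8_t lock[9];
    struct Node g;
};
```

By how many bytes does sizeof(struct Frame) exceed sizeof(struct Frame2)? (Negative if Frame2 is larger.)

0

Node: @0: gid [4B, align 4] → 4; @4: start_time [2B, align 2] → 6; +2 pad (align 4); @8: rss [4B, align 4] → 12; @12: prio [1B, align 1] → 13; +3 tail pad (align 4); size 16, align 4
@0: c [1B, align 1] → 1
+1 pad (align 2)
@2: e [2B, align 2] → 4
@4: uid [4B, align 4] → 8
@8: state [4B, align 4] → 12
@12: lock [9B, align 1] → 21
+3 pad (align 4)
@24: pid [4B, align 4] → 28
@28: h [1B, align 1] → 29
+3 pad (align 4)
@32: g [16B, align 4] → 48
size 48, align 4
— Frame2 —
@0: h [1B, align 1] → 1
+3 pad (align 4)
@4: uid [4B, align 4] → 8
@8: e [2B, align 2] → 10
@10: c [1B, align 1] → 11
+1 pad (align 4)
@12: pid [4B, align 4] → 16
@16: state [4B, align 4] → 20
@20: lock [9B, align 1] → 29
+3 pad (align 4)
@32: g [16B, align 4] → 48
size 48, align 4
48 − 48 = 0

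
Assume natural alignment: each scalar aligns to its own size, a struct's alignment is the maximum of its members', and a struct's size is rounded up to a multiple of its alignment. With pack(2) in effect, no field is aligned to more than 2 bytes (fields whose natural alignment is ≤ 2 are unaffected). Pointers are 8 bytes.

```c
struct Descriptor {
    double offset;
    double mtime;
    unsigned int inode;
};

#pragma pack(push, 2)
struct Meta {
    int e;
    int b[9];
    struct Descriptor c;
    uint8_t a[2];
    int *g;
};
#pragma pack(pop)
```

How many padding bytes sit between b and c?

0

Descriptor: 0..8  offset  (8B, 8-aligned); 8..16  mtime  (8B, 8-aligned); 16..20  inode  (4B, 4-aligned); 20..24  -- tail padding (4B); sizeof = 24, alignof = 8
0..4  e  (4B, 2-aligned)
4..40  b  (36B, 2-aligned)
40..64  c  (24B, 2-aligned)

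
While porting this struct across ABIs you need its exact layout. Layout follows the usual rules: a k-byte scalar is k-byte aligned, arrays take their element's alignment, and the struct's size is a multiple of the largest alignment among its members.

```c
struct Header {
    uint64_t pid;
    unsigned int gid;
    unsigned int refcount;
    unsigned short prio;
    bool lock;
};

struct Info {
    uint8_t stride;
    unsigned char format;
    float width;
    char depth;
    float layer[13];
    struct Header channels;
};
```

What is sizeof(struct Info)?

88 bytes

Header: @0: pid [8B, align 8] → 8; @8: gid [4B, align 4] → 12; @12: refcount [4B, align 4] → 16; @16: prio [2B, align 2] → 18; @18: lock [1B, align 1] → 19; +5 tail pad (align 8); size 24, align 8
@0: stride [1B, align 1] → 1
@1: format [1B, align 1] → 2
+2 pad (align 4)
@4: width [4B, align 4] → 8
@8: depth [1B, align 1] → 9
+3 pad (align 4)
@12: layer [52B, align 4] → 64
@64: channels [24B, align 8] → 88
size 88, align 8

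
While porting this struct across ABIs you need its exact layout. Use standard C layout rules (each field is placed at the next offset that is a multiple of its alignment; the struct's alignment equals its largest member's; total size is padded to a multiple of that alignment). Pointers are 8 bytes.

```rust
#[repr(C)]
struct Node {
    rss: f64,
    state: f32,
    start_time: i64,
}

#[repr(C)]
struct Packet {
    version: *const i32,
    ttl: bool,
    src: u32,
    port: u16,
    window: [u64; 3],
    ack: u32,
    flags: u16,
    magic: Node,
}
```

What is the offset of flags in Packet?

Node: @0: rss [8B, align 8] → 8; @8: state [4B, align 4] → 12; +4 pad (align 8); @16: start_time [8B, align 8] → 24; size 24, align 8
@0: version [8B, align 8] → 8
@8: ttl [1B, align 1] → 9
+3 pad (align 4)
@12: src [4B, align 4] → 16
@16: port [2B, align 2] → 18
+6 pad (align 8)
@24: window [24B, align 8] → 48
@48: ack [4B, align 4] → 52
@52: flags [2B, align 2] → 54

52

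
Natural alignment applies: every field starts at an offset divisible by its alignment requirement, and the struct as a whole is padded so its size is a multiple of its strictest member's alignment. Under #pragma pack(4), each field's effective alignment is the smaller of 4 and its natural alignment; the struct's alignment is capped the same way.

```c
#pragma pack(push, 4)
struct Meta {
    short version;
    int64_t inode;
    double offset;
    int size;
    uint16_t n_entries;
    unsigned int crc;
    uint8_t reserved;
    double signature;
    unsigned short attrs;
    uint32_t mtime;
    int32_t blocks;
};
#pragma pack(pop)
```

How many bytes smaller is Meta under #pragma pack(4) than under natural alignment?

natural layout:
  0..2  version  (2B, 2-aligned)
  2..8  -- padding (6B)
  8..16  inode  (8B, 8-aligned)
  16..24  offset  (8B, 8-aligned)
  24..28  size  (4B, 4-aligned)
  28..30  n_entries  (2B, 2-aligned)
  30..32  -- padding (2B)
  32..36  crc  (4B, 4-aligned)
  36..37  reserved  (1B, 1-aligned)
  37..40  -- padding (3B)
  40..48  signature  (8B, 8-aligned)
  48..50  attrs  (2B, 2-aligned)
  50..52  -- padding (2B)
  52..56  mtime  (4B, 4-aligned)
  56..60  blocks  (4B, 4-aligned)
  60..64  -- tail padding (4B)
  sizeof = 64, alignof = 8
packed(4) layout:
  0..2  version  (2B, 2-aligned)
  2..4  -- padding (2B)
  4..12  inode  (8B, 4-aligned)
  12..20  offset  (8B, 4-aligned)
  20..24  size  (4B, 4-aligned)
  24..26  n_entries  (2B, 2-aligned)
  26..28  -- padding (2B)
  28..32  crc  (4B, 4-aligned)
  32..33  reserved  (1B, 1-aligned)
  33..36  -- padding (3B)
  36..44  signature  (8B, 4-aligned)
  44..46  attrs  (2B, 2-aligned)
  46..48  -- padding (2B)
  48..52  mtime  (4B, 4-aligned)
  52..56  blocks  (4B, 4-aligned)
  sizeof = 56, alignof = 4
64 − 56 = 8

8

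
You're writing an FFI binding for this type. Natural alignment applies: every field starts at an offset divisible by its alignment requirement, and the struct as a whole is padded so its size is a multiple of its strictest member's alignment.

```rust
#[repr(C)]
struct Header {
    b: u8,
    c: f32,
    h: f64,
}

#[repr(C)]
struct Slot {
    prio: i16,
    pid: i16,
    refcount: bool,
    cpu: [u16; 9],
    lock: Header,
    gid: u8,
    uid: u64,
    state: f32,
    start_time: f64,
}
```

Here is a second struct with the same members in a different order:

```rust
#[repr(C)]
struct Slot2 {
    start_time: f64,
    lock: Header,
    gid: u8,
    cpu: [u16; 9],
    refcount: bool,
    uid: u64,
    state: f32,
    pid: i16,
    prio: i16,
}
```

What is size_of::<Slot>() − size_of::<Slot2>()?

8

Header: 0..1  b  (1B, 1-aligned); 1..4  -- padding (3B); 4..8  c  (4B, 4-aligned); 8..16  h  (8B, 8-aligned); sizeof = 16, alignof = 8
0..2  prio  (2B, 2-aligned)
2..4  pid  (2B, 2-aligned)
4..5  refcount  (1B, 1-aligned)
5..6  -- padding (1B)
6..24  cpu  (18B, 2-aligned)
24..40  lock  (16B, 8-aligned)
40..41  gid  (1B, 1-aligned)
41..48  -- padding (7B)
48..56  uid  (8B, 8-aligned)
56..60  state  (4B, 4-aligned)
60..64  -- padding (4B)
64..72  start_time  (8B, 8-aligned)
sizeof = 72, alignof = 8
— Slot2 —
0..8  start_time  (8B, 8-aligned)
8..24  lock  (16B, 8-aligned)
24..25  gid  (1B, 1-aligned)
25..26  -- padding (1B)
26..44  cpu  (18B, 2-aligned)
44..45  refcount  (1B, 1-aligned)
45..48  -- padding (3B)
48..56  uid  (8B, 8-aligned)
56..60  state  (4B, 4-aligned)
60..62  pid  (2B, 2-aligned)
62..64  prio  (2B, 2-aligned)
sizeof = 64, alignof = 8
72 − 64 = 8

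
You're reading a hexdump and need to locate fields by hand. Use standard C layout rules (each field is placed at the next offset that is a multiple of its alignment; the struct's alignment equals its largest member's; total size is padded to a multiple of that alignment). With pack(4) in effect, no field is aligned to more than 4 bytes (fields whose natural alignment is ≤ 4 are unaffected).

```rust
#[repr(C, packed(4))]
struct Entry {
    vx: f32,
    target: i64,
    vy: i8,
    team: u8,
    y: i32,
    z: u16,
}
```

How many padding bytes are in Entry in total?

4

@0: vx [4B, align 4] → 4
@4: target [8B, align 4] → 12
@12: vy [1B, align 1] → 13
@13: team [1B, align 1] → 14
+2 pad (align 4)
@16: y [4B, align 4] → 20
@20: z [2B, align 2] → 22
+2 tail pad (align 4)
size 24, align 4
data bytes 20, size 24 → padding 4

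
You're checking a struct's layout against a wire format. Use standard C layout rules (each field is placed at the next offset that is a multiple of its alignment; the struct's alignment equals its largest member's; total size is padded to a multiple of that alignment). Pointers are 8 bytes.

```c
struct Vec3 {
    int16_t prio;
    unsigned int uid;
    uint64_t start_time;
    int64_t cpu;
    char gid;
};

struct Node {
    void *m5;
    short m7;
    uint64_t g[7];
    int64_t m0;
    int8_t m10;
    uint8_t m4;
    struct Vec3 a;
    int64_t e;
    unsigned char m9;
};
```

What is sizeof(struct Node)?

136 bytes

Vec3: prio at 0 (size 2, align 2) → ends 2; pad 2 to align 4 for uid; uid at 4 (size 4, align 4) → ends 8; start_time at 8 (size 8, align 8) → ends 16; cpu at 16 (size 8, align 8) → ends 24; gid at 24 (size 1, align 1) → ends 25; tail pad 7 to reach multiple of 8; total 32 bytes, alignment 8
m5 at 0 (size 8, align 8) → ends 8
m7 at 8 (size 2, align 2) → ends 10
pad 6 to align 8 for g
g at 16 (size 56, align 8) → ends 72
m0 at 72 (size 8, align 8) → ends 80
m10 at 80 (size 1, align 1) → ends 81
m4 at 81 (size 1, align 1) → ends 82
pad 6 to align 8 for a
a at 88 (size 32, align 8) → ends 120
e at 120 (size 8, align 8) → ends 128
m9 at 128 (size 1, align 1) → ends 129
tail pad 7 to reach multiple of 8
total 136 bytes, alignment 8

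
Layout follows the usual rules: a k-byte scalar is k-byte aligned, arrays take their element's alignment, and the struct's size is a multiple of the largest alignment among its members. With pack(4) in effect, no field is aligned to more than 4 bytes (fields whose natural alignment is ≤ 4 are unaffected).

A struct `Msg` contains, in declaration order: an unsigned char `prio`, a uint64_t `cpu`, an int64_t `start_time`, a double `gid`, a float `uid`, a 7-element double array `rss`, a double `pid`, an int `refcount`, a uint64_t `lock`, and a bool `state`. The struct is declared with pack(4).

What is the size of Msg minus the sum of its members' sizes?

0..1  prio  (1B, 1-aligned)
1..4  -- padding (3B)
4..12  cpu  (8B, 4-aligned)
12..20  start_time  (8B, 4-aligned)
20..28  gid  (8B, 4-aligned)
28..32  uid  (4B, 4-aligned)
32..88  rss  (56B, 4-aligned)
88..96  pid  (8B, 4-aligned)
96..100  refcount  (4B, 4-aligned)
100..108  lock  (8B, 4-aligned)
108..109  state  (1B, 1-aligned)
109..112  -- tail padding (3B)
sizeof = 112, alignof = 4
data bytes 106, size 112 → padding 6

6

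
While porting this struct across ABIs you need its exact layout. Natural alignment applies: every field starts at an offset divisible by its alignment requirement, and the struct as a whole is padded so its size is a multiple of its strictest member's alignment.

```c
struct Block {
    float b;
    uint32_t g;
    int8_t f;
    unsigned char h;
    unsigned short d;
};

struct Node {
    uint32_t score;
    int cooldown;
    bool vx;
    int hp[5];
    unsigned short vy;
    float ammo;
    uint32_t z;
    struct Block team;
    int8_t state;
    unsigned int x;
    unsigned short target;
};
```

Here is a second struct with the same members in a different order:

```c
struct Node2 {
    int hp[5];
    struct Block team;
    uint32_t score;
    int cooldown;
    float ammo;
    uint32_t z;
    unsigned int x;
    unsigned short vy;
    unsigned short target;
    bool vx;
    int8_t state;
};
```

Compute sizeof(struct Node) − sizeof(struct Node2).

8

Block: 0..4  b  (4B, 4-aligned); 4..8  g  (4B, 4-aligned); 8..9  f  (1B, 1-aligned); 9..10  h  (1B, 1-aligned); 10..12  d  (2B, 2-aligned); sizeof = 12, alignof = 4
0..4  score  (4B, 4-aligned)
4..8  cooldown  (4B, 4-aligned)
8..9  vx  (1B, 1-aligned)
9..12  -- padding (3B)
12..32  hp  (20B, 4-aligned)
32..34  vy  (2B, 2-aligned)
34..36  -- padding (2B)
36..40  ammo  (4B, 4-aligned)
40..44  z  (4B, 4-aligned)
44..56  team  (12B, 4-aligned)
56..57  state  (1B, 1-aligned)
57..60  -- padding (3B)
60..64  x  (4B, 4-aligned)
64..66  target  (2B, 2-aligned)
66..68  -- tail padding (2B)
sizeof = 68, alignof = 4
— Node2 —
0..20  hp  (20B, 4-aligned)
20..32  team  (12B, 4-aligned)
32..36  score  (4B, 4-aligned)
36..40  cooldown  (4B, 4-aligned)
40..44  ammo  (4B, 4-aligned)
44..48  z  (4B, 4-aligned)
48..52  x  (4B, 4-aligned)
52..54  vy  (2B, 2-aligned)
54..56  target  (2B, 2-aligned)
56..57  vx  (1B, 1-aligned)
57..58  state  (1B, 1-aligned)
58..60  -- tail padding (2B)
sizeof = 60, alignof = 4
68 − 60 = 8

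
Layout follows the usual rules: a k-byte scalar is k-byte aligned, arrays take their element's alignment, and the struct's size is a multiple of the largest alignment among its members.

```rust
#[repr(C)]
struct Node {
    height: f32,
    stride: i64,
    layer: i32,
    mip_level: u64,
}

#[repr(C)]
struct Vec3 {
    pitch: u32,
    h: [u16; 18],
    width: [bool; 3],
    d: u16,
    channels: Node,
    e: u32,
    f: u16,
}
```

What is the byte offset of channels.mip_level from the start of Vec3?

Node: 0..4  height  (4B, 4-aligned); 4..8  -- padding (4B); 8..16  stride  (8B, 8-aligned); 16..20  layer  (4B, 4-aligned); 20..24  -- padding (4B); 24..32  mip_level  (8B, 8-aligned); sizeof = 32, alignof = 8
0..4  pitch  (4B, 4-aligned)
4..40  h  (36B, 2-aligned)
40..43  width  (3B, 1-aligned)
43..44  -- padding (1B)
44..46  d  (2B, 2-aligned)
46..48  -- padding (2B)
48..80  channels  (32B, 8-aligned)
within Node: mip_level at 24
48 + 24 = 72

72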